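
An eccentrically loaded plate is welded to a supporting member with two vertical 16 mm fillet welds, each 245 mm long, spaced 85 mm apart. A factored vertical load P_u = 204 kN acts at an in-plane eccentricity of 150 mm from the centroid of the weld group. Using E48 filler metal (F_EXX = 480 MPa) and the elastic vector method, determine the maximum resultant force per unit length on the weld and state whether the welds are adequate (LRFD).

f_max ≈ 1380 N/mm; adequate

Total weld length L_w = 490 mm. Treat welds as unit-width lines.
Polar moment about centroid: J = 2[d³/12 + d(b/2)²] = 2[245³/12 + 245×42.5²] = 3336000 mm³.
Direct shear f_v = P/L_w = 204×10³ / 490 = 416.3 N/mm (vertical).
Torsion M = P·e = 204×10³ × 150 = 30600000 N·mm.
Critical point at (x, y) = (42.5, 122.5) from centroid. f_tx = M·y/J = 1124 N/mm; f_ty = M·x/J = 389.8 N/mm.
Resultant f_max = √[f_tx² + (f_v + f_ty)²] = √[1124² + (416.3 + 389.8)²] = 1383 N/mm.
Capacity per unit length: φr_n = 0.75 × 0.6 × 480 × (0.707 × 16) = 2443 N/mm.
1383 ≤ 2443 → adequate.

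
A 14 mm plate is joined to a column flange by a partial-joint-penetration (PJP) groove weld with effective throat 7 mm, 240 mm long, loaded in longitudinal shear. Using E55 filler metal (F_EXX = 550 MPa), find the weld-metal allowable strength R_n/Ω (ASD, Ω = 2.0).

R_n/Ω ≈ 277 kN

Effective throat (given) t_e = 7 mm.
A_we = 7 × 240 = 1680 mm².
F_nw = 0.6 F_EXX = 330 MPa.
R_n/Ω = (330 × 1680) / 2.0 × 10⁻³ = 277.2 kN.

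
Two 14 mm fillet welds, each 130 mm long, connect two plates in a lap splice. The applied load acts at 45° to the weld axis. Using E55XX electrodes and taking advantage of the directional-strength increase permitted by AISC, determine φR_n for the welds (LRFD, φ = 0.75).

E55XX → F_EXX = 550 MPa.
t_e = 0.707 × 14 = 9.898 mm; A_we = 9.898 × 260 = 2573 mm².
Directional factor: 1.0 + 0.5 sin^1.5(45°) = 1.297.
F_nw = 0.6 × 550 × 1.297 = 428.1 MPa.
φR_n = 0.75 × 428.1 × 2573 × 10⁻³ = 826.3 kN.

φR_n ≈ 826 kN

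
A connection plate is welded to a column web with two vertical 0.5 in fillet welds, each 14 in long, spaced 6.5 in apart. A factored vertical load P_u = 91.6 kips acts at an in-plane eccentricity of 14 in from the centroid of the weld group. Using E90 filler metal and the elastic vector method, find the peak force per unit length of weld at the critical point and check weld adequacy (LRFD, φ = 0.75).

f_max ≈ 14.8 kip/in; NOT adequate

E90XX → F_EXX = 90 ksi.
Total weld length L_w = 28 in. Treat welds as unit-width lines.
Polar moment about centroid: J = 2[d³/12 + d(b/2)²] = 2[14³/12 + 14×3.25²] = 753.1 in³.
Direct shear f_v = P/L_w = 91.6 / 28 = 3.271 kip/in (vertical).
Torsion M = P·e = 91.6 × 14 = 1282.4 kip·in.
Critical point at (x, y) = (3.25, 7) from centroid. f_tx = M·y/J = 11.92 kip/in; f_ty = M·x/J = 5.534 kip/in.
Resultant f_max = √[f_tx² + (f_v + f_ty)²] = √[11.92² + (3.271 + 5.534)²] = 14.82 kip/in.
Capacity per unit length: φr_n = 0.75 × 0.6 × 90 × (0.707 × 0.5) = 14.32 kip/in.
14.82 > 14.32 → NOT adequate.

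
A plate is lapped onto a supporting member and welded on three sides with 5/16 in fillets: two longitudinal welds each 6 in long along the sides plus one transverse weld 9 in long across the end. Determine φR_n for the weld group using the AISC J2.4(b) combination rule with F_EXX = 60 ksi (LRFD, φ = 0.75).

φR_n ≈ 141 kip

t_e = 0.707 × 0.3125 = 0.2209 in.
R_nwl = 0.6 × 60 × 0.2209 × 12 = 95.44 kip (longitudinal, 2 welds).
R_nwt = 0.6 × 60 × 0.2209 × 9 = 71.58 kip (transverse, base value).
(i) R_nwl + R_nwt = 167 kip; (ii) 0.85 R_nwl + 1.5 R_nwt = 188.5 kip.
R_n = max = 188.5 kip [governs: (ii)]; φR_n = 141.4 kip.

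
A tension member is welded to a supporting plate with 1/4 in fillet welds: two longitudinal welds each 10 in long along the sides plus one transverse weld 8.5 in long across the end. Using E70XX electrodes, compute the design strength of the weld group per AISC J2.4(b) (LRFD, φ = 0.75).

E70XX → F_EXX = 70 ksi.
t_e = 0.707 × 0.25 = 0.1767 in.
R_nwl = 0.6 × 70 × 0.1767 × 20 = 148.5 kips (longitudinal, 2 welds).
R_nwt = 0.6 × 70 × 0.1767 × 8.5 = 63.1 kips (transverse, base value).
(i) R_nwl + R_nwt = 211.6 kips; (ii) 0.85 R_nwl + 1.5 R_nwt = 220.8 kips.
R_n = max = 220.8 kips [governs: (ii)]; φR_n = 165.6 kips.

φR_n ≈ 166 kips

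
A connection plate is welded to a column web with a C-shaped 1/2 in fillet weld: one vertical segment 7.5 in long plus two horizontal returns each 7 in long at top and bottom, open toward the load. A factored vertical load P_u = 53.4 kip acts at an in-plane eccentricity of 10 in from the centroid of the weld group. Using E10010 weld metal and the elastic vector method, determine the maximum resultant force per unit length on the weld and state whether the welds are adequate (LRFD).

E100XX → F_EXX = 100 ksi.
Total weld length L_w = 21.5 in. Treat welds as unit-width lines.
Centroid: x̄ = 2×7×3.5 / 21.5 = 2.279 in from the vertical weld.
Polar moment about centroid: J = I_x + I_y = [7.5³/12 + 2×7×3.75²] + [7.5×2.279² + 2(7³/12 + 7×1.221²)] = 349 in³.
Direct shear f_v = P/L_w = 53.4 / 21.5 = 2.484 kip/in (vertical).
Torsion M = P·e = 53.4 × 10 = 534 kip·in.
Critical point at (x, y) = (4.721, 3.75) from centroid. f_tx = M·y/J = 5.737 kip/in; f_ty = M·x/J = 7.223 kip/in.
Resultant f_max = √[f_tx² + (f_v + f_ty)²] = √[5.737² + (2.484 + 7.223)²] = 11.28 kip/in.
Capacity per unit length: φr_n = 0.75 × 0.6 × 100 × (0.707 × 0.5) = 15.91 kip/in.
11.28 ≤ 15.91 → adequate.

f_max ≈ 11.3 kip/in; adequate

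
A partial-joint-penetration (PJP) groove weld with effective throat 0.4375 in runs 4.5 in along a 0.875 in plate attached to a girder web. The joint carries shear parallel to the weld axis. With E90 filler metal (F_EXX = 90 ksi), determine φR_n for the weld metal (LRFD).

φR_n ≈ 79.7 kips

Effective throat (given) t_e = 0.4375 in.
A_we = 0.4375 × 4.5 = 1.969 in².
F_nw = 0.6 F_EXX = 54 ksi.
φR_n = 0.75 × 54 × 1.969 = 79.73 kips.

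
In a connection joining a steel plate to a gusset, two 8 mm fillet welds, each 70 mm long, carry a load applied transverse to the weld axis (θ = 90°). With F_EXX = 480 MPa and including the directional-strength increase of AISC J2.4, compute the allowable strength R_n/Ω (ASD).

R_n/Ω ≈ 171 kN

t_e = 0.707 × 8 = 5.656 mm; A_we = 5.656 × 140 = 791.8 mm².
Directional factor: 1.0 + 0.5 sin^1.5(90°) = 1.5.
F_nw = 0.6 × 480 × 1.5 = 432 MPa.
R_n/Ω = (432 × 791.8) / 2.0 × 10⁻³ = 171 kN.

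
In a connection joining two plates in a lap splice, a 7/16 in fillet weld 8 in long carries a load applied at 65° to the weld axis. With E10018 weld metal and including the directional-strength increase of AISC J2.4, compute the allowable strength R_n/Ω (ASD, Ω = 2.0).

E100XX → F_EXX = 100 ksi.
t_e = 0.707 × 0.4375 = 0.3093 in; A_we = 0.3093 × 8 = 2.474 in².
Directional factor: 1.0 + 0.5 sin^1.5(65°) = 1.431.
F_nw = 0.6 × 100 × 1.431 = 85.88 ksi.
R_n/Ω = (85.88 × 2.474) / 2.0 = 106.3 kips.

R_n/Ω ≈ 106 kips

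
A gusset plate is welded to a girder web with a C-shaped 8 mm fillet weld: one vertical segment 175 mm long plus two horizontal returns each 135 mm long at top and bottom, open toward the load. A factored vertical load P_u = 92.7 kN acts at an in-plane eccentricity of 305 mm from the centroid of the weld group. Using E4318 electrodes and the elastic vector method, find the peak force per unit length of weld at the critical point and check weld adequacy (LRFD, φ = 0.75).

f_max ≈ 1230 N/mm; NOT adequate

E43XX → F_EXX = 430 MPa.
Total weld length L_w = 445 mm. Treat welds as unit-width lines.
Centroid: x̄ = 2×135×67.5 / 445 = 40.96 mm from the vertical weld.
Polar moment about centroid: J = I_x + I_y = [175³/12 + 2×135×87.5²] + [175×40.96² + 2(135³/12 + 135×26.54²)] = 3408000 mm³.
Direct shear f_v = P/L_w = 92.7×10³ / 445 = 208.3 N/mm (vertical).
Torsion M = P·e = 92.7×10³ × 305 = 28274000 N·mm.
Critical point at (x, y) = (94.04, 87.5) from centroid. f_tx = M·y/J = 726 N/mm; f_ty = M·x/J = 780.3 N/mm.
Resultant f_max = √[f_tx² + (f_v + f_ty)²] = √[726² + (208.3 + 780.3)²] = 1227 N/mm.
Capacity per unit length: φr_n = 0.75 × 0.6 × 430 × (0.707 × 8) = 1094 N/mm.
1227 > 1094 → NOT adequate.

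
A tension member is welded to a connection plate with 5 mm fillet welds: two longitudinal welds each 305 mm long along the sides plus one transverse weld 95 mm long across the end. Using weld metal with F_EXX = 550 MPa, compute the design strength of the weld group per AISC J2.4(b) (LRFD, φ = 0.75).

φR_n ≈ 617 kN

t_e = 0.707 × 5 = 3.535 mm.
R_nwl = 0.6 × 550 × 3.535 × 610 × 10⁻³ = 711.6 kN (longitudinal, 2 welds).
R_nwt = 0.6 × 550 × 3.535 × 95 × 10⁻³ = 110.8 kN (transverse, base value).
(i) R_nwl + R_nwt = 822.4 kN; (ii) 0.85 R_nwl + 1.5 R_nwt = 771.1 kN.
R_n = max = 822.4 kN [governs: (i)]; φR_n = 616.8 kN.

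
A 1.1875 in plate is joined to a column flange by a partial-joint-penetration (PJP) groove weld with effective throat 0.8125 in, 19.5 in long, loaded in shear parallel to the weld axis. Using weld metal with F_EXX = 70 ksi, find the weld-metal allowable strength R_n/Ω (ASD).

R_n/Ω ≈ 333 kips

Effective throat (given) t_e = 0.8125 in.
A_we = 0.8125 × 19.5 = 15.84 in².
F_nw = 0.6 F_EXX = 42 ksi.
R_n/Ω = (42 × 15.84) / 2.0 = 332.7 kips.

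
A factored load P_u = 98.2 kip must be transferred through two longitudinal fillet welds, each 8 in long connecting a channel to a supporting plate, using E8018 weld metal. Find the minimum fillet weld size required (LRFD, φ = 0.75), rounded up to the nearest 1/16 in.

w = 1/4 in

E80XX → F_EXX = 80 ksi.
Total weld length L = 16 in.
Required throat t_e = P_u / (φ × 0.6 F_EXX × L) = 98.2 / (0.75 × 0.6 × 80 × 16) = 0.1705 in.
Required leg w = t_e / 0.707 = 0.2411 in → use 1/4 in.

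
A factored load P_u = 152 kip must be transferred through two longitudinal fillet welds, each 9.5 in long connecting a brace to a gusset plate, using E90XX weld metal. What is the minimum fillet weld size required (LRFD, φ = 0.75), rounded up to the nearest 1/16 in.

E90XX → F_EXX = 90 ksi.
Total weld length L = 19 in.
Required throat t_e = P_u / (φ × 0.6 F_EXX × L) = 152 / (0.75 × 0.6 × 90 × 19) = 0.1975 in.
Required leg w = t_e / 0.707 = 0.2794 in → use 5/16 in.

w = 5/16 in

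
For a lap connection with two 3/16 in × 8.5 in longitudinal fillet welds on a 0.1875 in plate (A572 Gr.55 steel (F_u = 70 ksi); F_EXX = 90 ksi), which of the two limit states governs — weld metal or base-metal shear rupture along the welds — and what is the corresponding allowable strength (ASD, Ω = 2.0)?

R_n/Ω ≈ 60.8 kip (weld metal governs)

t_e = 0.707 × 0.1875 = 0.1326 in; L = 17 in.
Weld metal: R_n/Ω = (1/2.0) × 0.6 × 90 × 0.1326 × 17 = 60.85 kip.
Base metal (shear rupture): R_n/Ω = (1/2.0) × 0.6 × 70 × 0.1875 × 17 = 66.94 kip.
Governing: weld metal.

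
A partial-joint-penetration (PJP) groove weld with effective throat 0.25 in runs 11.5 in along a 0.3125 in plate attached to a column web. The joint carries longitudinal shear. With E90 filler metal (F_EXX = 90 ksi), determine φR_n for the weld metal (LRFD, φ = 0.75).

φR_n ≈ 116 kip

Effective throat (given) t_e = 0.25 in.
A_we = 0.25 × 11.5 = 2.875 in².
F_nw = 0.6 F_EXX = 54 ksi.
φR_n = 0.75 × 54 × 2.875 = 116.4 kip.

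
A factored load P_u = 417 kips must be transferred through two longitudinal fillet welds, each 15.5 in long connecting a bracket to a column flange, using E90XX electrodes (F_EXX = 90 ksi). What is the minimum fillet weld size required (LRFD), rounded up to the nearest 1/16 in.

w = 1/2 in

Total weld length L = 31 in.
Required throat t_e = P_u / (φ × 0.6 F_EXX × L) = 417 / (0.75 × 0.6 × 90 × 31) = 0.3321 in.
Required leg w = t_e / 0.707 = 0.4698 in → use 1/2 in.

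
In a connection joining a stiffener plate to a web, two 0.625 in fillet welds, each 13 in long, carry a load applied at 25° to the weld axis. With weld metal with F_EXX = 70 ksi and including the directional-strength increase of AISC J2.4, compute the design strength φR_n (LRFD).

t_e = 0.707 × 0.625 = 0.4419 in; A_we = 0.4419 × 26 = 11.49 in².
Directional factor: 1.0 + 0.5 sin^1.5(25°) = 1.137.
F_nw = 0.6 × 70 × 1.137 = 47.77 ksi.
φR_n = 0.75 × 47.77 × 11.49 = 411.6 kip.

φR_n ≈ 412 kip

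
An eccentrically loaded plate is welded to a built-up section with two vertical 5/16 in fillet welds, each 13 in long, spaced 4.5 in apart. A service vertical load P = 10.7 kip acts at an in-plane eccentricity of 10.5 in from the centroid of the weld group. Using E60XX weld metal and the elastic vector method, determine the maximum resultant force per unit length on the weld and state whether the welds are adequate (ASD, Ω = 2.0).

f_max ≈ 1.73 kip/in; adequate

E60XX → F_EXX = 60 ksi.
Total weld length L_w = 26 in. Treat welds as unit-width lines.
Polar moment about centroid: J = 2[d³/12 + d(b/2)²] = 2[13³/12 + 13×2.25²] = 497.8 in³.
Direct shear f_v = P/L_w = 10.7 / 26 = 0.4115 kip/in (vertical).
Torsion M = P·e = 10.7 × 10.5 = 112.35 kip·in.
Critical point at (x, y) = (2.25, 6.5) from centroid. f_tx = M·y/J = 1.467 kip/in; f_ty = M·x/J = 0.5078 kip/in.
Resultant f_max = √[f_tx² + (f_v + f_ty)²] = √[1.467² + (0.4115 + 0.5078)²] = 1.731 kip/in.
Capacity per unit length: r_n/Ω = (1/2.0) × 0.6 × 60 × (0.707 × 0.3125) = 3.977 kip/in.
1.731 ≤ 3.977 → adequate.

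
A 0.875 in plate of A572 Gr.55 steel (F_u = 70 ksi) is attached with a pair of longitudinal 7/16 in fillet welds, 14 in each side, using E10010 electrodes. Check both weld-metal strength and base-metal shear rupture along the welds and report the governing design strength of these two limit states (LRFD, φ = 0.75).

E100XX → F_EXX = 100 ksi.
t_e = 0.707 × 0.4375 = 0.3093 in; L = 28 in.
Weld metal: φR_n = 0.75 × 0.6 × 100 × 0.3093 × 28 = 389.7 kips.
Base metal (shear rupture): φR_n = 0.75 × 0.6 × 70 × 0.875 × 28 = 771.8 kips.
Governing: weld metal.

φR_n ≈ 390 kips (weld metal governs)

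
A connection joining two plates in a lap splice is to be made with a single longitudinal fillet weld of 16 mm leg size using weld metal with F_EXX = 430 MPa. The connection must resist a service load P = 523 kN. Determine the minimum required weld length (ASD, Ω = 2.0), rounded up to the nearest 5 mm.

L = 360 mm

Throat t_e = 0.707 × 16 = 11.31 mm.
r_n/Ω = (0.6 × 430 × 11.31) / 2.0 = 1459 N/mm = 1.459 kN/mm.
L_req = P / (r_n/Ω) = 523 / 1.459 = 358.4 mm total.
Round up → use L = 360 mm.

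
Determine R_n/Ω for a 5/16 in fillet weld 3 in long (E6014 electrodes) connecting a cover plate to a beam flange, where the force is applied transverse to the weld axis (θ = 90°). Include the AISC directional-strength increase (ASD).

R_n/Ω ≈ 17.9 kips

E60XX → F_EXX = 60 ksi.
t_e = 0.707 × 0.3125 = 0.2209 in; A_we = 0.2209 × 3 = 0.6628 in².
Directional factor: 1.0 + 0.5 sin^1.5(90°) = 1.5.
F_nw = 0.6 × 60 × 1.5 = 54 ksi.
R_n/Ω = (54 × 0.6628) / 2.0 = 17.9 kips.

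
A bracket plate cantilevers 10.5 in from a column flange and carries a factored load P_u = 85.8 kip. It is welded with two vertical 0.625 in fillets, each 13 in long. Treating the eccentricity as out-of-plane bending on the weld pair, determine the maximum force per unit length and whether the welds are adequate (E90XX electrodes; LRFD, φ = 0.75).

f_max ≈ 16.3 kip/in; adequate

E90XX → F_EXX = 90 ksi.
L_w = 2 × 13 = 26 in; section modulus (unit throat) S = 2 × L²/6 = 56.33 in².
Direct shear f_v = P/L_w = 85.8/26 = 3.3 kip/in.
Moment M = P × e = 85.8 × 10.5 = 900.9 kip·in; bending f_b = M/S = 15.99 kip/in.
f_max = √(f_v² + f_b²) = √(3.3² + 15.99²) = 16.33 kip/in.
φr_n = 0.75 × 0.6 × 90 × (0.707 × 0.625) = 17.9 kip/in → adequate.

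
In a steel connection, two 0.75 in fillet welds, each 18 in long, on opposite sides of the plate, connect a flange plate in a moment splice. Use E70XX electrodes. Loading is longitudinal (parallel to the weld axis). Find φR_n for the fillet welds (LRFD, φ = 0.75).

E70XX → F_EXX = 70 ksi.
Effective throat t_e = 0.707 × 0.75 = 0.5302 in.
Total length L = 36 in; A_we = 0.5302 × 36 = 19.09 in².
F_nw = 0.6 F_EXX = 0.6 × 70 = 42 ksi.
φR_n = 0.75 × 42 × 19.09 = 601.3 kip.

φR_n ≈ 601 kip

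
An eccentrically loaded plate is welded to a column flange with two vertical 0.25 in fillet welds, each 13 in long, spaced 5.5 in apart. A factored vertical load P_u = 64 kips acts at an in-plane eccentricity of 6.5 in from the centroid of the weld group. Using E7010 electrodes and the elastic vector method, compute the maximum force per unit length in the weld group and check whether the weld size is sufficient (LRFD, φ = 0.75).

f_max ≈ 6.58 kip/in; NOT adequate

E70XX → F_EXX = 70 ksi.
Total weld length L_w = 26 in. Treat welds as unit-width lines.
Polar moment about centroid: J = 2[d³/12 + d(b/2)²] = 2[13³/12 + 13×2.75²] = 562.8 in³.
Direct shear f_v = P/L_w = 64 / 26 = 2.462 kip/in (vertical).
Torsion M = P·e = 64 × 6.5 = 416 kip·in.
Critical point at (x, y) = (2.75, 6.5) from centroid. f_tx = M·y/J = 4.805 kip/in; f_ty = M·x/J = 2.033 kip/in.
Resultant f_max = √[f_tx² + (f_v + f_ty)²] = √[4.805² + (2.462 + 2.033)²] = 6.579 kip/in.
Capacity per unit length: φr_n = 0.75 × 0.6 × 70 × (0.707 × 0.25) = 5.568 kip/in.
6.579 > 5.568 → NOT adequate.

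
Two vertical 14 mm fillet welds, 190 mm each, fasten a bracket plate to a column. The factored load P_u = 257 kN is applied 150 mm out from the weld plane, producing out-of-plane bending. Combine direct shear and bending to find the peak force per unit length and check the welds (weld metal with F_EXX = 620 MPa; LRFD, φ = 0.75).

L_w = 2 × 190 = 380 mm; section modulus (unit throat) S = 2 × L²/6 = 12030 mm².
Direct shear f_v = P/L_w = 257×10³/380 = 676.3 N/mm.
Moment M = P × e = 257×10³ × 150 = 38550000 N·mm; bending f_b = M/S = 3204 N/mm.
f_max = √(f_v² + f_b²) = √(676.3² + 3204²) = 3274 N/mm.
φr_n = 0.75 × 0.6 × 620 × (0.707 × 14) = 2762 N/mm → NOT adequate.

f_max ≈ 3270 N/mm; NOT adequate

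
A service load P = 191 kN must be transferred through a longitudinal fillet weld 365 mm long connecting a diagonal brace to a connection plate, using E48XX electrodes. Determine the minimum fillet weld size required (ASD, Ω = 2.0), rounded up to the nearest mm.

E48XX → F_EXX = 480 MPa.
Total weld length L = 365 mm.
Required throat t_e = P × Ω / (0.6 F_EXX × L) = 191 × 2.0 / (0.6 × 480 × 365 × 10⁻³) = 3.634 mm.
Required leg w = t_e / 0.707 = 5.14 mm → use 6 mm.

w = 6 mm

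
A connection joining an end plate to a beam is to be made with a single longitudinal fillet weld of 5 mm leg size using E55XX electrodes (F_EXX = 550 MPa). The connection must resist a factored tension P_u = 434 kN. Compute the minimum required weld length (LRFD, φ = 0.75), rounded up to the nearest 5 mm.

L = 500 mm

Throat t_e = 0.707 × 5 = 3.535 mm.
φr_n = 0.75 × 0.6 × 550 × 3.535 × 10⁻³ = 0.8749 kN/mm.
L_req = P_u / φr_n = 434 / 0.8749 = 496 mm total.
Round up → use L = 500 mm.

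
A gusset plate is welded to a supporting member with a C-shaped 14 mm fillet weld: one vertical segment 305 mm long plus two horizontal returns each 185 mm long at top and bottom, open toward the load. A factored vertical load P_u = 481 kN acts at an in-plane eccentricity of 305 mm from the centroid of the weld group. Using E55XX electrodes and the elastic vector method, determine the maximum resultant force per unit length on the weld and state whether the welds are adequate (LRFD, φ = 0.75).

f_max ≈ 2740 N/mm; NOT adequate

E55XX → F_EXX = 550 MPa.
Total weld length L_w = 675 mm. Treat welds as unit-width lines.
Centroid: x̄ = 2×185×92.5 / 675 = 50.7 mm from the vertical weld.
Polar moment about centroid: J = I_x + I_y = [305³/12 + 2×185×152.5²] + [305×50.7² + 2(185³/12 + 185×41.8²)] = 13450000 mm³.
Direct shear f_v = P/L_w = 481×10³ / 675 = 712.6 N/mm (vertical).
Torsion M = P·e = 481×10³ × 305 = 146700000 N·mm.
Critical point at (x, y) = (134.3, 152.5) from centroid. f_tx = M·y/J = 1663 N/mm; f_ty = M·x/J = 1464 N/mm.
Resultant f_max = √[f_tx² + (f_v + f_ty)²] = √[1663² + (712.6 + 1464)²] = 2739 N/mm.
Capacity per unit length: φr_n = 0.75 × 0.6 × 550 × (0.707 × 14) = 2450 N/mm.
2739 > 2450 → NOT adequate.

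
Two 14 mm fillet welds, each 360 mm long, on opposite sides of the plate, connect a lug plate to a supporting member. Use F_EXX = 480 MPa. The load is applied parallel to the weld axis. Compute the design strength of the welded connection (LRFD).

Effective throat t_e = 0.707 × 14 = 9.898 mm.
Total length L = 720 mm; A_we = 9.898 × 720 = 7127 mm².
F_nw = 0.6 F_EXX = 0.6 × 480 = 288 MPa.
φR_n = 0.75 × 288 × 7127 × 10⁻³ = 1539 kN.

φR_n ≈ 1540 kN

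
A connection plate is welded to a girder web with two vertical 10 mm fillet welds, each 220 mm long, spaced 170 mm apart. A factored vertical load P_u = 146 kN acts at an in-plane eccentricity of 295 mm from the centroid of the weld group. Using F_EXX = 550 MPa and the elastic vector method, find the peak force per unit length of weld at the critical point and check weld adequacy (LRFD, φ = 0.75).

f_max ≈ 1440 N/mm; adequate

Total weld length L_w = 440 mm. Treat welds as unit-width lines.
Polar moment about centroid: J = 2[d³/12 + d(b/2)²] = 2[220³/12 + 220×85²] = 4954000 mm³.
Direct shear f_v = P/L_w = 146×10³ / 440 = 331.8 N/mm (vertical).
Torsion M = P·e = 146×10³ × 295 = 43070000 N·mm.
Critical point at (x, y) = (85, 110) from centroid. f_tx = M·y/J = 956.4 N/mm; f_ty = M·x/J = 739 N/mm.
Resultant f_max = √[f_tx² + (f_v + f_ty)²] = √[956.4² + (331.8 + 739)²] = 1436 N/mm.
Capacity per unit length: φr_n = 0.75 × 0.6 × 550 × (0.707 × 10) = 1750 N/mm.
1436 ≤ 1750 → adequate.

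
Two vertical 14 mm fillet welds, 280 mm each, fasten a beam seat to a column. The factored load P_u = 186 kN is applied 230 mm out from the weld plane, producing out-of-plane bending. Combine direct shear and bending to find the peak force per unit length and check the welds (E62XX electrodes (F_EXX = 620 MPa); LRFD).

f_max ≈ 1670 N/mm; adequate

L_w = 2 × 280 = 560 mm; section modulus (unit throat) S = 2 × L²/6 = 26130 mm².
Direct shear f_v = P/L_w = 186×10³/560 = 332.1 N/mm.
Moment M = P × e = 186×10³ × 230 = 42780000 N·mm; bending f_b = M/S = 1637 N/mm.
f_max = √(f_v² + f_b²) = √(332.1² + 1637²) = 1670 N/mm.
φr_n = 0.75 × 0.6 × 620 × (0.707 × 14) = 2762 N/mm → adequate.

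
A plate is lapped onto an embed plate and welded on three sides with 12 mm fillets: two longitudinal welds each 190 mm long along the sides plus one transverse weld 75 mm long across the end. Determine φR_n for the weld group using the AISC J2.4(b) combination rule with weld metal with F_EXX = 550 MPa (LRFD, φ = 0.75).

t_e = 0.707 × 12 = 8.484 mm.
R_nwl = 0.6 × 550 × 8.484 × 380 × 10⁻³ = 1064 kN (longitudinal, 2 welds).
R_nwt = 0.6 × 550 × 8.484 × 75 × 10⁻³ = 210 kN (transverse, base value).
(i) R_nwl + R_nwt = 1274 kN; (ii) 0.85 R_nwl + 1.5 R_nwt = 1219 kN.
R_n = max = 1274 kN [governs: (i)]; φR_n = 955.4 kN.

φR_n ≈ 955 kN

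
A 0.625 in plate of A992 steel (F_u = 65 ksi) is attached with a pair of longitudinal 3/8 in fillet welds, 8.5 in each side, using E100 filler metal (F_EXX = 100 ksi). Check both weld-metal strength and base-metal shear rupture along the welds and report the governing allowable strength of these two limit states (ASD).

R_n/Ω ≈ 135 kip (weld metal governs)

t_e = 0.707 × 0.375 = 0.2651 in; L = 17 in.
Weld metal: R_n/Ω = (1/2.0) × 0.6 × 100 × 0.2651 × 17 = 135.2 kip.
Base metal (shear rupture): R_n/Ω = (1/2.0) × 0.6 × 65 × 0.625 × 17 = 207.2 kip.
Governing: weld metal.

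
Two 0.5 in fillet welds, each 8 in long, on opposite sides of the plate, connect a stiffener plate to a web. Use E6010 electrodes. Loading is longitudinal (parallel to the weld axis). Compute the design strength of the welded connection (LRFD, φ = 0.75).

E60XX → F_EXX = 60 ksi.
Effective throat t_e = 0.707 × 0.5 = 0.3535 in.
Total length L = 16 in; A_we = 0.3535 × 16 = 5.656 in².
F_nw = 0.6 F_EXX = 0.6 × 60 = 36 ksi.
φR_n = 0.75 × 36 × 5.656 = 152.7 kips.

φR_n ≈ 153 kips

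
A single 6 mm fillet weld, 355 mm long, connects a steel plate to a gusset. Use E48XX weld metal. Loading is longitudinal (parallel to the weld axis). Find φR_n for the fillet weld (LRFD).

φR_n ≈ 325 kN

E48XX → F_EXX = 480 MPa.
Effective throat t_e = 0.707 × 6 = 4.242 mm.
Total length L = 355 mm; A_we = 4.242 × 355 = 1506 mm².
F_nw = 0.6 F_EXX = 0.6 × 480 = 288 MPa.
φR_n = 0.75 × 288 × 1506 × 10⁻³ = 325.3 kN.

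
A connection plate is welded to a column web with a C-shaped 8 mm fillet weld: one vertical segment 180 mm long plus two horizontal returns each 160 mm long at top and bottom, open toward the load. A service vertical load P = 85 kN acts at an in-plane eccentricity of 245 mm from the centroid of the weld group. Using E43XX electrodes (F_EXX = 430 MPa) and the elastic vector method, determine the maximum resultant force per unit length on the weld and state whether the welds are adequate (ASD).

f_max ≈ 792 N/mm; NOT adequate

Total weld length L_w = 500 mm. Treat welds as unit-width lines.
Centroid: x̄ = 2×160×80 / 500 = 51.2 mm from the vertical weld.
Polar moment about centroid: J = I_x + I_y = [180³/12 + 2×160×90²] + [180×51.2² + 2(160³/12 + 160×28.8²)] = 4498000 mm³.
Direct shear f_v = P/L_w = 85×10³ / 500 = 170 N/mm (vertical).
Torsion M = P·e = 85×10³ × 245 = 20825000 N·mm.
Critical point at (x, y) = (108.8, 90) from centroid. f_tx = M·y/J = 416.7 N/mm; f_ty = M·x/J = 503.7 N/mm.
Resultant f_max = √[f_tx² + (f_v + f_ty)²] = √[416.7² + (170 + 503.7)²] = 792.2 N/mm.
Capacity per unit length: r_n/Ω = (1/2.0) × 0.6 × 430 × (0.707 × 8) = 729.6 N/mm.
792.2 > 729.6 → NOT adequate.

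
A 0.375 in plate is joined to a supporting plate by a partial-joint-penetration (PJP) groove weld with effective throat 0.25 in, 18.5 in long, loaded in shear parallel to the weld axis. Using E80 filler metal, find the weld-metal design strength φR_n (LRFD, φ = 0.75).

E80XX → F_EXX = 80 ksi.
Effective throat (given) t_e = 0.25 in.
A_we = 0.25 × 18.5 = 4.625 in².
F_nw = 0.6 F_EXX = 48 ksi.
φR_n = 0.75 × 48 × 4.625 = 166.5 kips.

φR_n ≈ 166 kips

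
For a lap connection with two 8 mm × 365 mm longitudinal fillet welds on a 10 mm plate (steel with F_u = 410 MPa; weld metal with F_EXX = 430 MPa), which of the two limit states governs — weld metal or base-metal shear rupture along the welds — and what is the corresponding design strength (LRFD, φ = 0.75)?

φR_n ≈ 799 kN (weld metal governs)

t_e = 0.707 × 8 = 5.656 mm; L = 730 mm.
Weld metal: φR_n = 0.75 × 0.6 × 430 × 5.656 × 730 × 10⁻³ = 798.9 kN.
Base metal (shear rupture): φR_n = 0.75 × 0.6 × 410 × 10 × 730 × 10⁻³ = 1347 kN.
Governing: weld metal.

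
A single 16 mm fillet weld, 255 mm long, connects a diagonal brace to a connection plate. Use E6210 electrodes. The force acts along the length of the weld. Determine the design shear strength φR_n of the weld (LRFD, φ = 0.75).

φR_n ≈ 805 kN

E62XX → F_EXX = 620 MPa.
Effective throat t_e = 0.707 × 16 = 11.31 mm.
Total length L = 255 mm; A_we = 11.31 × 255 = 2885 mm².
F_nw = 0.6 F_EXX = 0.6 × 620 = 372 MPa.
φR_n = 0.75 × 372 × 2885 × 10⁻³ = 804.8 kN.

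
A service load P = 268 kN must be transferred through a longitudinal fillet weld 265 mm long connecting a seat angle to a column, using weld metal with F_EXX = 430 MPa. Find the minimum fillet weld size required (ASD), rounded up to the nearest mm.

Total weld length L = 265 mm.
Required throat t_e = P × Ω / (0.6 F_EXX × L) = 268 × 2.0 / (0.6 × 430 × 265 × 10⁻³) = 7.84 mm.
Required leg w = t_e / 0.707 = 11.09 mm → use 12 mm.

w = 12 mm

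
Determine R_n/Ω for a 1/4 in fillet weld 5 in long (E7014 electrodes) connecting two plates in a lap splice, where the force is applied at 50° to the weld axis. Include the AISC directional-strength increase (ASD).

E70XX → F_EXX = 70 ksi.
t_e = 0.707 × 0.25 = 0.1767 in; A_we = 0.1767 × 5 = 0.8837 in².
Directional factor: 1.0 + 0.5 sin^1.5(50°) = 1.335.
F_nw = 0.6 × 70 × 1.335 = 56.08 ksi.
R_n/Ω = (56.08 × 0.8837) / 2.0 = 24.78 kip.

R_n/Ω ≈ 24.8 kip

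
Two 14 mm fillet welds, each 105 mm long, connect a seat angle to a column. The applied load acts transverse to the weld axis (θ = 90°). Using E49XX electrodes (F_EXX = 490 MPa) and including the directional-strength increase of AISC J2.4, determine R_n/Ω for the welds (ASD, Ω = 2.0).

R_n/Ω ≈ 458 kN

t_e = 0.707 × 14 = 9.898 mm; A_we = 9.898 × 210 = 2079 mm².
Directional factor: 1.0 + 0.5 sin^1.5(90°) = 1.5.
F_nw = 0.6 × 490 × 1.5 = 441 MPa.
R_n/Ω = (441 × 2079) / 2.0 × 10⁻³ = 458.3 kN.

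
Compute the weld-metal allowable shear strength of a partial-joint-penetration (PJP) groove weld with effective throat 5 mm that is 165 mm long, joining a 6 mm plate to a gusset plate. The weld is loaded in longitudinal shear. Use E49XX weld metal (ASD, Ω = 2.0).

E49XX → F_EXX = 490 MPa.
Effective throat (given) t_e = 5 mm.
A_we = 5 × 165 = 825 mm².
F_nw = 0.6 F_EXX = 294 MPa.
R_n/Ω = (294 × 825) / 2.0 × 10⁻³ = 121.3 kN.

R_n/Ω ≈ 121 kN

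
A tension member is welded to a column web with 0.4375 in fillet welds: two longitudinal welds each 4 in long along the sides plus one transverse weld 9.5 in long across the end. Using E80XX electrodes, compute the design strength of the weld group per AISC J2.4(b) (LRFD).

φR_n ≈ 234 kips

E80XX → F_EXX = 80 ksi.
t_e = 0.707 × 0.4375 = 0.3093 in.
R_nwl = 0.6 × 80 × 0.3093 × 8 = 118.8 kips (longitudinal, 2 welds).
R_nwt = 0.6 × 80 × 0.3093 × 9.5 = 141 kips (transverse, base value).
(i) R_nwl + R_nwt = 259.8 kips; (ii) 0.85 R_nwl + 1.5 R_nwt = 312.5 kips.
R_n = max = 312.5 kips [governs: (ii)]; φR_n = 234.4 kips.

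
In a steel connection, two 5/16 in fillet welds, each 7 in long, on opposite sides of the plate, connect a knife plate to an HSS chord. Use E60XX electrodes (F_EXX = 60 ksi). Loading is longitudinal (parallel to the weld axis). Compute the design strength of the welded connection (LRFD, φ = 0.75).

φR_n ≈ 83.5 kips

Effective throat t_e = 0.707 × 0.3125 = 0.2209 in.
Total length L = 14 in; A_we = 0.2209 × 14 = 3.093 in².
F_nw = 0.6 F_EXX = 0.6 × 60 = 36 ksi.
φR_n = 0.75 × 36 × 3.093 = 83.51 kips.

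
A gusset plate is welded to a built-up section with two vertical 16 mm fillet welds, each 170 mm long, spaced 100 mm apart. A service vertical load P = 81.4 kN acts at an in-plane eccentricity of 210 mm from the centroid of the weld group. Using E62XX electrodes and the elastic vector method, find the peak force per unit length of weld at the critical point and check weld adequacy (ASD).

E62XX → F_EXX = 620 MPa.
Total weld length L_w = 340 mm. Treat welds as unit-width lines.
Polar moment about centroid: J = 2[d³/12 + d(b/2)²] = 2[170³/12 + 170×50²] = 1669000 mm³.
Direct shear f_v = P/L_w = 81.4×10³ / 340 = 239.4 N/mm (vertical).
Torsion M = P·e = 81.4×10³ × 210 = 17094000 N·mm.
Critical point at (x, y) = (50, 85) from centroid. f_tx = M·y/J = 870.7 N/mm; f_ty = M·x/J = 512.2 N/mm.
Resultant f_max = √[f_tx² + (f_v + f_ty)²] = √[870.7² + (239.4 + 512.2)²] = 1150 N/mm.
Capacity per unit length: r_n/Ω = (1/2.0) × 0.6 × 620 × (0.707 × 16) = 2104 N/mm.
1150 ≤ 2104 → adequate.

f_max ≈ 1150 N/mm; adequate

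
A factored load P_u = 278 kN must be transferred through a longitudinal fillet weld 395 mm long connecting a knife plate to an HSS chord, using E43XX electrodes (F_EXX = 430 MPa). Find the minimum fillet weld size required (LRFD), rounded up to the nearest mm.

Total weld length L = 395 mm.
Required throat t_e = P_u / (φ × 0.6 F_EXX × L) = 278 / (0.75 × 0.6 × 430 × 395 × 10⁻³) = 3.637 mm.
Required leg w = t_e / 0.707 = 5.145 mm → use 6 mm.

w = 6 mm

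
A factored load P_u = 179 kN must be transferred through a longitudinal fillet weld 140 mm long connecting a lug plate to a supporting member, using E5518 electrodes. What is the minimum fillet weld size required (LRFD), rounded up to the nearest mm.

E55XX → F_EXX = 550 MPa.
Total weld length L = 140 mm.
Required throat t_e = P_u / (φ × 0.6 F_EXX × L) = 179 / (0.75 × 0.6 × 550 × 140 × 10⁻³) = 5.166 mm.
Required leg w = t_e / 0.707 = 7.307 mm → use 8 mm.

w = 8 mm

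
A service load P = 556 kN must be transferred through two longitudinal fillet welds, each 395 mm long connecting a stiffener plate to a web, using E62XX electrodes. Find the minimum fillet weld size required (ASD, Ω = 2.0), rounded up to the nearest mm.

w = 6 mm

E62XX → F_EXX = 620 MPa.
Total weld length L = 790 mm.
Required throat t_e = P × Ω / (0.6 F_EXX × L) = 556 × 2.0 / (0.6 × 620 × 790 × 10⁻³) = 3.784 mm.
Required leg w = t_e / 0.707 = 5.352 mm → use 6 mm.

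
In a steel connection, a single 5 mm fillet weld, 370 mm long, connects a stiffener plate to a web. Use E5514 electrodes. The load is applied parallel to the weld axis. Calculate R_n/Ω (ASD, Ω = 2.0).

R_n/Ω ≈ 216 kN

E55XX → F_EXX = 550 MPa.
Effective throat t_e = 0.707 × 5 = 3.535 mm.
Total length L = 370 mm; A_we = 3.535 × 370 = 1308 mm².
F_nw = 0.6 F_EXX = 0.6 × 550 = 330 MPa.
R_n = 330 × 1308 × 10⁻³ = 431.6 kN; R_n/Ω = 431.6/2.0 = 215.8 kN.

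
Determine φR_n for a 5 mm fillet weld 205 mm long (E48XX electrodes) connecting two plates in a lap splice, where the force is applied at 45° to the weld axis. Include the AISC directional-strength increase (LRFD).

E48XX → F_EXX = 480 MPa.
t_e = 0.707 × 5 = 3.535 mm; A_we = 3.535 × 205 = 724.7 mm².
Directional factor: 1.0 + 0.5 sin^1.5(45°) = 1.297.
F_nw = 0.6 × 480 × 1.297 = 373.6 MPa.
φR_n = 0.75 × 373.6 × 724.7 × 10⁻³ = 203.1 kN.

φR_n ≈ 203 kN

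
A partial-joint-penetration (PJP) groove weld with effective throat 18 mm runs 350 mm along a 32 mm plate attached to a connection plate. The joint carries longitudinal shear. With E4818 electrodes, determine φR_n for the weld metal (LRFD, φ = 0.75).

φR_n ≈ 1360 kN

E48XX → F_EXX = 480 MPa.
Effective throat (given) t_e = 18 mm.
A_we = 18 × 350 = 6300 mm².
F_nw = 0.6 F_EXX = 288 MPa.
φR_n = 0.75 × 288 × 6300 × 10⁻³ = 1361 kN.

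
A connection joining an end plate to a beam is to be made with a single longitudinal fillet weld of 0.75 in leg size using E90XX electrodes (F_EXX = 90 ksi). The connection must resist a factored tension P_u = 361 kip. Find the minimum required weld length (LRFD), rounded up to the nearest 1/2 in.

L = 17 in

Throat t_e = 0.707 × 0.75 = 0.5302 in.
φr_n = 0.75 × 0.6 × 90 × 0.5302 = 21.48 kip/in.
L_req = P_u / φr_n = 361 / 21.48 = 16.81 in total.
Round up → use L = 17 in.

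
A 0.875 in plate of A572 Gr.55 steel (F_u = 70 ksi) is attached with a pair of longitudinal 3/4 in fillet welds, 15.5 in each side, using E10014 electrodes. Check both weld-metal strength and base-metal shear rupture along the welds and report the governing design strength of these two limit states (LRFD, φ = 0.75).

φR_n ≈ 740 kip (weld metal governs)

E100XX → F_EXX = 100 ksi.
t_e = 0.707 × 0.75 = 0.5302 in; L = 31 in.
Weld metal: φR_n = 0.75 × 0.6 × 100 × 0.5302 × 31 = 739.7 kip.
Base metal (shear rupture): φR_n = 0.75 × 0.6 × 70 × 0.875 × 31 = 854.4 kip.
Governing: weld metal.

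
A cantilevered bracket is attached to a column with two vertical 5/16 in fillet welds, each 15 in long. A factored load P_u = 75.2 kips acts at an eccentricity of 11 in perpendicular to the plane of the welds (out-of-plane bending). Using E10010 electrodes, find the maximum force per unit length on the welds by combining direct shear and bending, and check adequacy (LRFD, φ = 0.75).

f_max ≈ 11.3 kip/in; NOT adequate

E100XX → F_EXX = 100 ksi.
L_w = 2 × 15 = 30 in; section modulus (unit throat) S = 2 × L²/6 = 75 in².
Direct shear f_v = P/L_w = 75.2/30 = 2.507 kip/in.
Moment M = P × e = 75.2 × 11 = 827.2 kip·in; bending f_b = M/S = 11.03 kip/in.
f_max = √(f_v² + f_b²) = √(2.507² + 11.03²) = 11.31 kip/in.
φr_n = 0.75 × 0.6 × 100 × (0.707 × 0.3125) = 9.942 kip/in → NOT adequate.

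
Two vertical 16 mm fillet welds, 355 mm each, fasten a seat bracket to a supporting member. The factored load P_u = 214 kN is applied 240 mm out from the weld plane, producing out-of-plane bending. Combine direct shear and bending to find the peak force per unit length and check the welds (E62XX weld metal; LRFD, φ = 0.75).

f_max ≈ 1260 N/mm; adequate

E62XX → F_EXX = 620 MPa.
L_w = 2 × 355 = 710 mm; section modulus (unit throat) S = 2 × L²/6 = 42010 mm².
Direct shear f_v = P/L_w = 214×10³/710 = 301.4 N/mm.
Moment M = P × e = 214×10³ × 240 = 51360000 N·mm; bending f_b = M/S = 1223 N/mm.
f_max = √(f_v² + f_b²) = √(301.4² + 1223²) = 1259 N/mm.
φr_n = 0.75 × 0.6 × 620 × (0.707 × 16) = 3156 N/mm → adequate.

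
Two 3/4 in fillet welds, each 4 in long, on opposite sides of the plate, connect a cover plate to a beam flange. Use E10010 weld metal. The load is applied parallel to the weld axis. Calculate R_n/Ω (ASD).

R_n/Ω ≈ 127 kip

E100XX → F_EXX = 100 ksi.
Effective throat t_e = 0.707 × 0.75 = 0.5302 in.
Total length L = 8 in; A_we = 0.5302 × 8 = 4.242 in².
F_nw = 0.6 F_EXX = 0.6 × 100 = 60 ksi.
R_n = 60 × 4.242 = 254.5 kip; R_n/Ω = 254.5/2.0 = 127.3 kip.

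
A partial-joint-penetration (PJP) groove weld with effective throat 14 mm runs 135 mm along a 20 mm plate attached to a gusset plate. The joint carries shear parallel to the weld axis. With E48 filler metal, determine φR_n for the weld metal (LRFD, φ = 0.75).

E48XX → F_EXX = 480 MPa.
Effective throat (given) t_e = 14 mm.
A_we = 14 × 135 = 1890 mm².
F_nw = 0.6 F_EXX = 288 MPa.
φR_n = 0.75 × 288 × 1890 × 10⁻³ = 408.2 kN.

φR_n ≈ 408 kN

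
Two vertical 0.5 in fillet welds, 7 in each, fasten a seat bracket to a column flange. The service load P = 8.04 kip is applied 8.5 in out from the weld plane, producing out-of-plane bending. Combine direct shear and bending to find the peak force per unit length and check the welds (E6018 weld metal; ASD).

E60XX → F_EXX = 60 ksi.
L_w = 2 × 7 = 14 in; section modulus (unit throat) S = 2 × L²/6 = 16.33 in².
Direct shear f_v = P/L_w = 8.04/14 = 0.5743 kip/in.
Moment M = P × e = 8.04 × 8.5 = 68.34 kip·in; bending f_b = M/S = 4.184 kip/in.
f_max = √(f_v² + f_b²) = √(0.5743² + 4.184²) = 4.223 kip/in.
r_n/Ω = (1/2.0) × 0.6 × 60 × (0.707 × 0.5) = 6.363 kip/in → adequate.

f_max ≈ 4.22 kip/in; adequate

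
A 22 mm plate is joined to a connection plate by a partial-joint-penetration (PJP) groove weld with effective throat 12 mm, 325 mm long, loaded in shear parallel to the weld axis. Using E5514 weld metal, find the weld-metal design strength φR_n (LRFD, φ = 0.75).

φR_n ≈ 965 kN

E55XX → F_EXX = 550 MPa.
Effective throat (given) t_e = 12 mm.
A_we = 12 × 325 = 3900 mm².
F_nw = 0.6 F_EXX = 330 MPa.
φR_n = 0.75 × 330 × 3900 × 10⁻³ = 965.2 kN.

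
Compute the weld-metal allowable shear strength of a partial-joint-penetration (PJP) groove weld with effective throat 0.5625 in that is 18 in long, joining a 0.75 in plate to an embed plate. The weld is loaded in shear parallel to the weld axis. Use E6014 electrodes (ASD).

E60XX → F_EXX = 60 ksi.
Effective throat (given) t_e = 0.5625 in.
A_we = 0.5625 × 18 = 10.12 in².
F_nw = 0.6 F_EXX = 36 ksi.
R_n/Ω = (36 × 10.12) / 2.0 = 182.2 kips.

R_n/Ω ≈ 182 kips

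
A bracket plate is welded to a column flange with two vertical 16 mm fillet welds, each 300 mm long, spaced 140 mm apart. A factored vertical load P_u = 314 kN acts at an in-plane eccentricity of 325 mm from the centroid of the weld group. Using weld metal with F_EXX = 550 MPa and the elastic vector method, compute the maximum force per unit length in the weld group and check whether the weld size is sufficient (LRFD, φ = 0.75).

Total weld length L_w = 600 mm. Treat welds as unit-width lines.
Polar moment about centroid: J = 2[d³/12 + d(b/2)²] = 2[300³/12 + 300×70²] = 7440000 mm³.
Direct shear f_v = P/L_w = 314×10³ / 600 = 523.3 N/mm (vertical).
Torsion M = P·e = 314×10³ × 325 = 102050000 N·mm.
Critical point at (x, y) = (70, 150) from centroid. f_tx = M·y/J = 2057 N/mm; f_ty = M·x/J = 960.1 N/mm.
Resultant f_max = √[f_tx² + (f_v + f_ty)²] = √[2057² + (523.3 + 960.1)²] = 2537 N/mm.
Capacity per unit length: φr_n = 0.75 × 0.6 × 550 × (0.707 × 16) = 2800 N/mm.
2537 ≤ 2800 → adequate.

f_max ≈ 2540 N/mm; adequate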